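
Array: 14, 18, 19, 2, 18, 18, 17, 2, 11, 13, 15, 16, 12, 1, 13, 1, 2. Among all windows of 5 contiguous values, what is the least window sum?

29

[14, 18, 19, 2, 18] → sum 71
[18, 19, 2, 18, 18] → sum 75
[19, 2, 18, 18, 17] → sum 74
[2, 18, 18, 17, 2] → sum 57
[18, 18, 17, 2, 11] → sum 66
[18, 17, 2, 11, 13] → sum 61
[17, 2, 11, 13, 15] → sum 58
[2, 11, 13, 15, 16] → sum 57
[11, 13, 15, 16, 12] → sum 67
[13, 15, 16, 12, 1] → sum 57
[15, 16, 12, 1, 13] → sum 57
[16, 12, 1, 13, 1] → sum 43
[12, 1, 13, 1, 2] → sum 29
Least of these is 29.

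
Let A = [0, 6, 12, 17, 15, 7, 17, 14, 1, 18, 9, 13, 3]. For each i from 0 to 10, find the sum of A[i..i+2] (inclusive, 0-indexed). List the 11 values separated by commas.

18, 35, 44, 39, 39, 38, 32, 33, 28, 40, 25

[0, 6, 12] → sum 18
[6, 12, 17] → sum 35
[12, 17, 15] → sum 44
[17, 15, 7] → sum 39
[15, 7, 17] → sum 39
[7, 17, 14] → sum 38
[17, 14, 1] → sum 32
[14, 1, 18] → sum 33
[1, 18, 9] → sum 28
[18, 9, 13] → sum 40
[9, 13, 3] → sum 25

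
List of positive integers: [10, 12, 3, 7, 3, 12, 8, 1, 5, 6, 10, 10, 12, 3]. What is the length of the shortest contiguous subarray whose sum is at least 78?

Extend right; whenever the sum reaches 78, record the length and shrink from the left:
add 10: running sum 10 < 78
add 12: running sum 22 < 78
add 3: running sum 25 < 78
add 7: running sum 32 < 78
add 3: running sum 35 < 78
add 12: running sum 47 < 78
add 8: running sum 55 < 78
add 1: running sum 56 < 78
add 5: running sum 61 < 78
add 6: running sum 67 < 78
add 10: running sum 77 < 78
end 11: [10, 12, 3, 7, 3, 12, 8, 1, 5, 6, 10, 10] sum 87, len 12
end 12: [12, 3, 7, 3, 12, 8, 1, 5, 6, 10, 10, 12] sum 89, len 12
end 13: [3, 7, 3, 12, 8, 1, 5, 6, 10, 10, 12, 3] sum 80, len 12
Shortest qualifying length: 12.

12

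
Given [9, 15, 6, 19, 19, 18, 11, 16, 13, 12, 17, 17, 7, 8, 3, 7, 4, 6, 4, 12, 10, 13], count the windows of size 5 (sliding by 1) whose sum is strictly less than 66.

9

9 15 6 19 19 → sum 68
15 6 19 19 18 → sum 77
6 19 19 18 11 → sum 73
19 19 18 11 16 → sum 83
19 18 11 16 13 → sum 77
18 11 16 13 12 → sum 70
11 16 13 12 17 → sum 69
16 13 12 17 17 → sum 75
13 12 17 17 7 → sum 66
12 17 17 7 8 → sum 61  < 66 ✓
17 17 7 8 3 → sum 52  < 66 ✓
17 7 8 3 7 → sum 42  < 66 ✓
7 8 3 7 4 → sum 29  < 66 ✓
8 3 7 4 6 → sum 28  < 66 ✓
3 7 4 6 4 → sum 24  < 66 ✓
7 4 6 4 12 → sum 33  < 66 ✓
4 6 4 12 10 → sum 36  < 66 ✓
6 4 12 10 13 → sum 45  < 66 ✓
9 windows satisfy the condition.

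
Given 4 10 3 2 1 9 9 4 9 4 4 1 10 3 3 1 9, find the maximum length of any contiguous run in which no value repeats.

6

[4] len 1
[4, 10] len 2
[4, 10, 3] len 3
[4, 10, 3, 2] len 4
[4, 10, 3, 2, 1] len 5
[4, 10, 3, 2, 1, 9] len 6
[9] len 1
[9, 4] len 2
[4, 9] len 2
[9, 4] len 2
[4] len 1
[4, 1] len 2
[4, 1, 10] len 3
[4, 1, 10, 3] len 4
[3] len 1
[3, 1] len 2
[3, 1, 9] len 3
Longest all-distinct length: 6.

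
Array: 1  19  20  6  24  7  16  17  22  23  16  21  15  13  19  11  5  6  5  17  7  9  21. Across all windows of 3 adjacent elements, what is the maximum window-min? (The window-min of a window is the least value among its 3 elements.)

1 19 20 → min 1
19 20 6 → min 6
20 6 24 → min 6
6 24 7 → min 6
24 7 16 → min 7
7 16 17 → min 7
16 17 22 → min 16
17 22 23 → min 17
22 23 16 → min 16
23 16 21 → min 16
16 21 15 → min 15
21 15 13 → min 13
15 13 19 → min 13
13 19 11 → min 11
19 11 5 → min 5
11 5 6 → min 5
5 6 5 → min 5
6 5 17 → min 5
5 17 7 → min 5
17 7 9 → min 7
7 9 21 → min 7
Maximum of these is 17.

17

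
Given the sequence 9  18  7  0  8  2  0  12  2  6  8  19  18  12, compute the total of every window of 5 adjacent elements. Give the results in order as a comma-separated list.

42, 35, 17, 22, 24, 22, 28, 47, 53, 63

(9, 18, 7, 0, 8) → sum 42
(18, 7, 0, 8, 2) → sum 35
(7, 0, 8, 2, 0) → sum 17
(0, 8, 2, 0, 12) → sum 22
(8, 2, 0, 12, 2) → sum 24
(2, 0, 12, 2, 6) → sum 22
(0, 12, 2, 6, 8) → sum 28
(12, 2, 6, 8, 19) → sum 47
(2, 6, 8, 19, 18) → sum 53
(6, 8, 19, 18, 12) → sum 63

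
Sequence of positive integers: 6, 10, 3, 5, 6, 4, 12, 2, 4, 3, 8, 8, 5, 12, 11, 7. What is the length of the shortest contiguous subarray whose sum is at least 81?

add 6: running sum 6 < 81
add 10: running sum 16 < 81
add 3: running sum 19 < 81
add 5: running sum 24 < 81
add 6: running sum 30 < 81
add 4: running sum 34 < 81
add 12: running sum 46 < 81
add 2: running sum 48 < 81
add 4: running sum 52 < 81
add 3: running sum 55 < 81
add 8: running sum 63 < 81
add 8: running sum 71 < 81
add 5: running sum 76 < 81
end 13: [10, 3, 5, 6, 4, 12, 2, 4, 3, 8, 8, 5, 12] sum 82, len 13
end 14: [3, 5, 6, 4, 12, 2, 4, 3, 8, 8, 5, 12, 11] sum 83, len 13
end 15: [6, 4, 12, 2, 4, 3, 8, 8, 5, 12, 11, 7] sum 82, len 12
Shortest qualifying length: 12.

12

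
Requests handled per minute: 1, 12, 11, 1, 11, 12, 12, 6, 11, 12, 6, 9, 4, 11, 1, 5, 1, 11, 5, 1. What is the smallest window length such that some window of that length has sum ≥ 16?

2

Extend right; whenever the sum reaches 16, record the length and shrink from the left:
add 1: running sum 1 < 16
add 12: running sum 13 < 16
add 11: shortest ending here [12, 11] sum 23, len 2
add 1: shortest ending here [12, 11, 1] sum 24, len 3
add 11: shortest ending here [11, 1, 11] sum 23, len 3
add 12: shortest ending here [11, 12] sum 23, len 2
add 12: shortest ending here [12, 12] sum 24, len 2
add 6: shortest ending here [12, 6] sum 18, len 2
add 11: shortest ending here [6, 11] sum 17, len 2
add 12: shortest ending here [11, 12] sum 23, len 2
add 6: shortest ending here [12, 6] sum 18, len 2
add 9: shortest ending here [12, 6, 9] sum 27, len 3
add 4: shortest ending here [6, 9, 4] sum 19, len 3
add 11: shortest ending here [9, 4, 11] sum 24, len 3
add 1: shortest ending here [4, 11, 1] sum 16, len 3
add 5: shortest ending here [11, 1, 5] sum 17, len 3
add 1: shortest ending here [11, 1, 5, 1] sum 18, len 4
add 11: shortest ending here [5, 1, 11] sum 17, len 3
add 5: shortest ending here [11, 5] sum 16, len 2
add 1: shortest ending here [11, 5, 1] sum 17, len 3
Shortest qualifying length: 2.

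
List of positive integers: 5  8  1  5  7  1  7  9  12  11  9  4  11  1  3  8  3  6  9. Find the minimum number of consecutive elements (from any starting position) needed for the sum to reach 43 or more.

5

add 5: running sum 5 < 43
add 8: running sum 13 < 43
add 1: running sum 14 < 43
add 5: running sum 19 < 43
add 7: running sum 26 < 43
add 1: running sum 27 < 43
add 7: running sum 34 < 43
end 7: [5, 8, 1, 5, 7, 1, 7, 9] sum 43, len 8
end 8: [8, 1, 5, 7, 1, 7, 9, 12] sum 50, len 8
end 9: [7, 1, 7, 9, 12, 11] sum 47, len 6
end 10: [7, 9, 12, 11, 9] sum 48, len 5
end 11: [9, 12, 11, 9, 4] sum 45, len 5
end 12: [12, 11, 9, 4, 11] sum 47, len 5
end 13: [12, 11, 9, 4, 11, 1] sum 48, len 6
end 14: [12, 11, 9, 4, 11, 1, 3] sum 51, len 7
end 15: [11, 9, 4, 11, 1, 3, 8] sum 47, len 7
end 16: [11, 9, 4, 11, 1, 3, 8, 3] sum 50, len 8
end 17: [9, 4, 11, 1, 3, 8, 3, 6] sum 45, len 8
end 18: [4, 11, 1, 3, 8, 3, 6, 9] sum 45, len 8
Shortest qualifying length: 5.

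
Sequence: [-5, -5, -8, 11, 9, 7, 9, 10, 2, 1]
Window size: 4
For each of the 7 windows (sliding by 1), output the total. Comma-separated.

-7, 7, 19, 36, 35, 28, 22

(-5, -5, -8, 11) → sum -7
(-5, -8, 11, 9) → sum 7
(-8, 11, 9, 7) → sum 19
(11, 9, 7, 9) → sum 36
(9, 7, 9, 10) → sum 35
(7, 9, 10, 2) → sum 28
(9, 10, 2, 1) → sum 22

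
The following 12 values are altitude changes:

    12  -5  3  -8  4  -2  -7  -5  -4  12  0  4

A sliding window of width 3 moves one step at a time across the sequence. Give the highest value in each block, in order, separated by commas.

Sliding a size-3 window across the 12 values:
(12, -5, 3) → max 12
(-5, 3, -8) → max 3
(3, -8, 4) → max 4
(-8, 4, -2) → max 4
(4, -2, -7) → max 4
(-2, -7, -5) → max -2
(-7, -5, -4) → max -4
(-5, -4, 12) → max 12
(-4, 12, 0) → max 12
(12, 0, 4) → max 12

12, 3, 4, 4, 4, -2, -4, 12, 12, 12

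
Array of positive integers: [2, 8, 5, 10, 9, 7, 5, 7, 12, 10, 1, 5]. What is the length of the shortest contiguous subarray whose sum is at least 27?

3

add 2: running sum 2 < 27
add 8: running sum 10 < 27
add 5: running sum 15 < 27
add 10: running sum 25 < 27
add 9: shortest ending here [8, 5, 10, 9] sum 32, len 4
add 7: shortest ending here [5, 10, 9, 7] sum 31, len 4
add 5: shortest ending here [10, 9, 7, 5] sum 31, len 4
add 7: shortest ending here [9, 7, 5, 7] sum 28, len 4
add 12: shortest ending here [7, 5, 7, 12] sum 31, len 4
add 10: shortest ending here [7, 12, 10] sum 29, len 3
add 1: shortest ending here [7, 12, 10, 1] sum 30, len 4
add 5: shortest ending here [12, 10, 1, 5] sum 28, len 4
Shortest qualifying length: 3.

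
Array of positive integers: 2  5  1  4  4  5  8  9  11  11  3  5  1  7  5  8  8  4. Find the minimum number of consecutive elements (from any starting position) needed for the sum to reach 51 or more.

7

add 2: running sum 2 < 51
add 5: running sum 7 < 51
add 1: running sum 8 < 51
add 4: running sum 12 < 51
add 4: running sum 16 < 51
add 5: running sum 21 < 51
add 8: running sum 29 < 51
add 9: running sum 38 < 51
add 11: running sum 49 < 51
add 11: shortest ending here [4, 4, 5, 8, 9, 11, 11] sum 52, len 7
add 3: shortest ending here [4, 5, 8, 9, 11, 11, 3] sum 51, len 7
add 5: shortest ending here [5, 8, 9, 11, 11, 3, 5] sum 52, len 7
add 1: shortest ending here [5, 8, 9, 11, 11, 3, 5, 1] sum 53, len 8
add 7: shortest ending here [8, 9, 11, 11, 3, 5, 1, 7] sum 55, len 8
add 5: shortest ending here [9, 11, 11, 3, 5, 1, 7, 5] sum 52, len 8
add 8: shortest ending here [11, 11, 3, 5, 1, 7, 5, 8] sum 51, len 8
add 8: shortest ending here [11, 11, 3, 5, 1, 7, 5, 8, 8] sum 59, len 9
add 4: shortest ending here [11, 3, 5, 1, 7, 5, 8, 8, 4] sum 52, len 9
Shortest qualifying length: 7.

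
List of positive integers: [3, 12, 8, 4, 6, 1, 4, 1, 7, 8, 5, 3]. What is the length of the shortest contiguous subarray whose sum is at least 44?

9

Extend right; whenever the sum reaches 44, record the length and shrink from the left:
add 3: running sum 3 < 44
add 12: running sum 15 < 44
add 8: running sum 23 < 44
add 4: running sum 27 < 44
add 6: running sum 33 < 44
add 1: running sum 34 < 44
add 4: running sum 38 < 44
add 1: running sum 39 < 44
end 8: [3, 12, 8, 4, 6, 1, 4, 1, 7] sum 46, len 9
end 9: [12, 8, 4, 6, 1, 4, 1, 7, 8] sum 51, len 9
end 10: [8, 4, 6, 1, 4, 1, 7, 8, 5] sum 44, len 9
end 11: [8, 4, 6, 1, 4, 1, 7, 8, 5, 3] sum 47, len 10
Shortest qualifying length: 9.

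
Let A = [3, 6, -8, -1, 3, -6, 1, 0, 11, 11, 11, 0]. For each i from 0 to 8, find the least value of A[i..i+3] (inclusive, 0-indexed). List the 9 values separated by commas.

3 6 -8 -1 → min -8
6 -8 -1 3 → min -8
-8 -1 3 -6 → min -8
-1 3 -6 1 → min -6
3 -6 1 0 → min -6
-6 1 0 11 → min -6
1 0 11 11 → min 0
0 11 11 11 → min 0
11 11 11 0 → min 0

-8, -8, -8, -6, -6, -6, 0, 0, 0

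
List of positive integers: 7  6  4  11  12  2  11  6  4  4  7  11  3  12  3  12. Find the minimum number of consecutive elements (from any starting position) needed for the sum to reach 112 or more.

Extend right; whenever the sum reaches 112, record the length and shrink from the left:
add 7: running sum 7 < 112
add 6: running sum 13 < 112
add 4: running sum 17 < 112
add 11: running sum 28 < 112
add 12: running sum 40 < 112
add 2: running sum 42 < 112
add 11: running sum 53 < 112
add 6: running sum 59 < 112
add 4: running sum 63 < 112
add 4: running sum 67 < 112
add 7: running sum 74 < 112
add 11: running sum 85 < 112
add 3: running sum 88 < 112
add 12: running sum 100 < 112
add 3: running sum 103 < 112
end 15: [7, 6, 4, 11, 12, 2, 11, 6, 4, 4, 7, 11, 3, 12, 3, 12] sum 115, len 16
Shortest qualifying length: 16.

16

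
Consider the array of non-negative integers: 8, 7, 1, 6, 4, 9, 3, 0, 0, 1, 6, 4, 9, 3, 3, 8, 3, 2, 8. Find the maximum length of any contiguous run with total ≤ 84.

add 8: [8] sum 8, len 1
add 7: [8, 7] sum 15, len 2
add 1: [8, 7, 1] sum 16, len 3
add 6: [8, 7, 1, 6] sum 22, len 4
add 4: [8, 7, 1, 6, 4] sum 26, len 5
add 9: [8, 7, 1, 6, 4, 9] sum 35, len 6
add 3: [8, 7, 1, 6, 4, 9, 3] sum 38, len 7
add 0: [8, 7, 1, 6, 4, 9, 3, 0] sum 38, len 8
add 0: [8, 7, 1, 6, 4, 9, 3, 0, 0] sum 38, len 9
add 1: [8, 7, 1, 6, 4, 9, 3, 0, 0, 1] sum 39, len 10
add 6: [8, 7, 1, 6, 4, 9, 3, 0, 0, 1, 6] sum 45, len 11
add 4: [8, 7, 1, 6, 4, 9, 3, 0, 0, 1, 6, 4] sum 49, len 12
add 9: [8, 7, 1, 6, 4, 9, 3, 0, 0, 1, 6, 4, 9] sum 58, len 13
add 3: [8, 7, 1, 6, 4, 9, 3, 0, 0, 1, 6, 4, 9, 3] sum 61, len 14
add 3: [8, 7, 1, 6, 4, 9, 3, 0, 0, 1, 6, 4, 9, 3, 3] sum 64, len 15
add 8: [8, 7, 1, 6, 4, 9, 3, 0, 0, 1, 6, 4, 9, 3, 3, 8] sum 72, len 16
add 3: [8, 7, 1, 6, 4, 9, 3, 0, 0, 1, 6, 4, 9, 3, 3, 8, 3] sum 75, len 17
add 2: [8, 7, 1, 6, 4, 9, 3, 0, 0, 1, 6, 4, 9, 3, 3, 8, 3, 2] sum 77, len 18
add 8: [7, 1, 6, 4, 9, 3, 0, 0, 1, 6, 4, 9, 3, 3, 8, 3, 2, 8] sum 77, len 18
Longest length seen: 18.

18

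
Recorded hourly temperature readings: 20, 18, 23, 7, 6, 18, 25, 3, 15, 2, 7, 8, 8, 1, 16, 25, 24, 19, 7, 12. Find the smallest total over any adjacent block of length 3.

17

Window sums for each of the 18 positions:
(20, 18, 23) → sum 61
(18, 23, 7) → sum 48
(23, 7, 6) → sum 36
(7, 6, 18) → sum 31
(6, 18, 25) → sum 49
(18, 25, 3) → sum 46
(25, 3, 15) → sum 43
(3, 15, 2) → sum 20
(15, 2, 7) → sum 24
(2, 7, 8) → sum 17
(7, 8, 8) → sum 23
(8, 8, 1) → sum 17
(8, 1, 16) → sum 25
(1, 16, 25) → sum 42
(16, 25, 24) → sum 65
(25, 24, 19) → sum 68
(24, 19, 7) → sum 50
(19, 7, 12) → sum 38
Smallest of these is 17.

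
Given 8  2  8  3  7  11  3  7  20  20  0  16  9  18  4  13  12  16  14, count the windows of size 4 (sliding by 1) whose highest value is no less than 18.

9

[8, 2, 8, 3] → max 8
[2, 8, 3, 7] → max 8
[8, 3, 7, 11] → max 11
[3, 7, 11, 3] → max 11
[7, 11, 3, 7] → max 11
[11, 3, 7, 20] → max 20  ≥ 18 ✓
[3, 7, 20, 20] → max 20  ≥ 18 ✓
[7, 20, 20, 0] → max 20  ≥ 18 ✓
[20, 20, 0, 16] → max 20  ≥ 18 ✓
[20, 0, 16, 9] → max 20  ≥ 18 ✓
[0, 16, 9, 18] → max 18  ≥ 18 ✓
[16, 9, 18, 4] → max 18  ≥ 18 ✓
[9, 18, 4, 13] → max 18  ≥ 18 ✓
[18, 4, 13, 12] → max 18  ≥ 18 ✓
[4, 13, 12, 16] → max 16
[13, 12, 16, 14] → max 16
9 windows satisfy the condition.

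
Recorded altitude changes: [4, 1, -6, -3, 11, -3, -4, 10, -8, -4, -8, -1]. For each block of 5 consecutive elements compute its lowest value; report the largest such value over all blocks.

-4

[4, 1, -6, -3, 11] → min -6
[1, -6, -3, 11, -3] → min -6
[-6, -3, 11, -3, -4] → min -6
[-3, 11, -3, -4, 10] → min -4
[11, -3, -4, 10, -8] → min -8
[-3, -4, 10, -8, -4] → min -8
[-4, 10, -8, -4, -8] → min -8
[10, -8, -4, -8, -1] → min -8
Largest of these is -4.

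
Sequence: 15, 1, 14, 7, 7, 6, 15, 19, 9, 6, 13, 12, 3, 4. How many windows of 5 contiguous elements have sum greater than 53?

[15, 1, 14, 7, 7] → sum 44
[1, 14, 7, 7, 6] → sum 35
[14, 7, 7, 6, 15] → sum 49
[7, 7, 6, 15, 19] → sum 54  > 53 ✓
[7, 6, 15, 19, 9] → sum 56  > 53 ✓
[6, 15, 19, 9, 6] → sum 55  > 53 ✓
[15, 19, 9, 6, 13] → sum 62  > 53 ✓
[19, 9, 6, 13, 12] → sum 59  > 53 ✓
[9, 6, 13, 12, 3] → sum 43
[6, 13, 12, 3, 4] → sum 38
5 windows satisfy the condition.

5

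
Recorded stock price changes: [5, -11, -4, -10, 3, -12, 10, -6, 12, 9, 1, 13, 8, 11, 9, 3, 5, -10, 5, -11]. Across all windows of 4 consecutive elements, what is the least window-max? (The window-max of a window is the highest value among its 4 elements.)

3

(5, -11, -4, -10) → max 5
(-11, -4, -10, 3) → max 3
(-4, -10, 3, -12) → max 3
(-10, 3, -12, 10) → max 10
(3, -12, 10, -6) → max 10
(-12, 10, -6, 12) → max 12
(10, -6, 12, 9) → max 12
(-6, 12, 9, 1) → max 12
(12, 9, 1, 13) → max 13
(9, 1, 13, 8) → max 13
(1, 13, 8, 11) → max 13
(13, 8, 11, 9) → max 13
(8, 11, 9, 3) → max 11
(11, 9, 3, 5) → max 11
(9, 3, 5, -10) → max 9
(3, 5, -10, 5) → max 5
(5, -10, 5, -11) → max 5
Least of these is 3.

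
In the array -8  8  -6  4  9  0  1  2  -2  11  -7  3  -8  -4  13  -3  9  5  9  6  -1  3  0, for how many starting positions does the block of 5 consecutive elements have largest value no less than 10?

10

(-8, 8, -6, 4, 9) → max 9
(8, -6, 4, 9, 0) → max 9
(-6, 4, 9, 0, 1) → max 9
(4, 9, 0, 1, 2) → max 9
(9, 0, 1, 2, -2) → max 9
(0, 1, 2, -2, 11) → max 11  ≥ 10 ✓
(1, 2, -2, 11, -7) → max 11  ≥ 10 ✓
(2, -2, 11, -7, 3) → max 11  ≥ 10 ✓
(-2, 11, -7, 3, -8) → max 11  ≥ 10 ✓
(11, -7, 3, -8, -4) → max 11  ≥ 10 ✓
(-7, 3, -8, -4, 13) → max 13  ≥ 10 ✓
(3, -8, -4, 13, -3) → max 13  ≥ 10 ✓
(-8, -4, 13, -3, 9) → max 13  ≥ 10 ✓
(-4, 13, -3, 9, 5) → max 13  ≥ 10 ✓
(13, -3, 9, 5, 9) → max 13  ≥ 10 ✓
(-3, 9, 5, 9, 6) → max 9
(9, 5, 9, 6, -1) → max 9
(5, 9, 6, -1, 3) → max 9
(9, 6, -1, 3, 0) → max 9
10 windows satisfy the condition.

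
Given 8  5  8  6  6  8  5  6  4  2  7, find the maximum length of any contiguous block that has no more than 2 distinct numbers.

Extend right; when distinct count exceeds 2, shrink from the left:
[8] 1 distinct, len 1
[8, 5] 2 distinct, len 2
[8, 5, 8] 2 distinct, len 3
[8, 6] 2 distinct, len 2
[8, 6, 6] 2 distinct, len 3
[8, 6, 6, 8] 2 distinct, len 4
[8, 5] 2 distinct, len 2
[5, 6] 2 distinct, len 2
[6, 4] 2 distinct, len 2
[4, 2] 2 distinct, len 2
[2, 7] 2 distinct, len 2
Longest length with ≤2 distinct: 4.

4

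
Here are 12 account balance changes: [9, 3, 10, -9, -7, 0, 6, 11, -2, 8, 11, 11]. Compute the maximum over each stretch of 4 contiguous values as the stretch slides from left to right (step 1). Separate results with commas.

[9, 3, 10, -9] → max 10
[3, 10, -9, -7] → max 10
[10, -9, -7, 0] → max 10
[-9, -7, 0, 6] → max 6
[-7, 0, 6, 11] → max 11
[0, 6, 11, -2] → max 11
[6, 11, -2, 8] → max 11
[11, -2, 8, 11] → max 11
[-2, 8, 11, 11] → max 11

10, 10, 10, 6, 11, 11, 11, 11, 11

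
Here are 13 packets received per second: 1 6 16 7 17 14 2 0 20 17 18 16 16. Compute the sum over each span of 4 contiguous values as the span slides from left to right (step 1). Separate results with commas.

Sliding a size-4 window across the 13 values:
[1, 6, 16, 7] → sum 30
[6, 16, 7, 17] → sum 46
[16, 7, 17, 14] → sum 54
[7, 17, 14, 2] → sum 40
[17, 14, 2, 0] → sum 33
[14, 2, 0, 20] → sum 36
[2, 0, 20, 17] → sum 39
[0, 20, 17, 18] → sum 55
[20, 17, 18, 16] → sum 71
[17, 18, 16, 16] → sum 67

30, 46, 54, 40, 33, 36, 39, 55, 71, 67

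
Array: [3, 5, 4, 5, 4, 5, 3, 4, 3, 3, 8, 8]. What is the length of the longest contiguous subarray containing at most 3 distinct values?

10

add 3: window [3] (1 distinct), len 1
add 5: window [3, 5] (2 distinct), len 2
add 4: window [3, 5, 4] (3 distinct), len 3
add 5: window [3, 5, 4, 5] (3 distinct), len 4
add 4: window [3, 5, 4, 5, 4] (3 distinct), len 5
add 5: window [3, 5, 4, 5, 4, 5] (3 distinct), len 6
add 3: window [3, 5, 4, 5, 4, 5, 3] (3 distinct), len 7
add 4: window [3, 5, 4, 5, 4, 5, 3, 4] (3 distinct), len 8
add 3: window [3, 5, 4, 5, 4, 5, 3, 4, 3] (3 distinct), len 9
add 3: window [3, 5, 4, 5, 4, 5, 3, 4, 3, 3] (3 distinct), len 10
add 8: window [3, 4, 3, 3, 8] (3 distinct), len 5
add 8: window [3, 4, 3, 3, 8, 8] (3 distinct), len 6
Longest length with ≤3 distinct: 10.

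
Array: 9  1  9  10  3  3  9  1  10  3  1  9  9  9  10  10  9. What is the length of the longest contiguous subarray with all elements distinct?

[9] len 1
[9, 1] len 2
[1, 9] len 2
[1, 9, 10] len 3
[1, 9, 10, 3] len 4
[3] len 1
[3, 9] len 2
[3, 9, 1] len 3
[3, 9, 1, 10] len 4
[9, 1, 10, 3] len 4
[10, 3, 1] len 3
[10, 3, 1, 9] len 4
[9] len 1
[9] len 1
[9, 10] len 2
[10] len 1
[10, 9] len 2
Longest all-distinct length: 4.

4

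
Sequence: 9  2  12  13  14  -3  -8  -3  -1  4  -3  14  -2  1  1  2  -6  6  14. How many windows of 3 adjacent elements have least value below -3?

6

9 2 12 → min 2
2 12 13 → min 2
12 13 14 → min 12
13 14 -3 → min -3
14 -3 -8 → min -8  < -3 ✓
-3 -8 -3 → min -8  < -3 ✓
-8 -3 -1 → min -8  < -3 ✓
-3 -1 4 → min -3
-1 4 -3 → min -3
4 -3 14 → min -3
-3 14 -2 → min -3
14 -2 1 → min -2
-2 1 1 → min -2
1 1 2 → min 1
1 2 -6 → min -6  < -3 ✓
2 -6 6 → min -6  < -3 ✓
-6 6 14 → min -6  < -3 ✓
6 windows satisfy the condition.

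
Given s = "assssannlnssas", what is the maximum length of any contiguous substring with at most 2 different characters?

6

add a: window [a] (1 distinct), len 1
add s: window [a, s] (2 distinct), len 2
add s: window [a, s, s] (2 distinct), len 3
add s: window [a, s, s, s] (2 distinct), len 4
add s: window [a, s, s, s, s] (2 distinct), len 5
add a: window [a, s, s, s, s, a] (2 distinct), len 6
add n: window [a, n] (2 distinct), len 2
add n: window [a, n, n] (2 distinct), len 3
add l: window [n, n, l] (2 distinct), len 3
add n: window [n, n, l, n] (2 distinct), len 4
add s: window [n, s] (2 distinct), len 2
add s: window [n, s, s] (2 distinct), len 3
add a: window [s, s, a] (2 distinct), len 3
add s: window [s, s, a, s] (2 distinct), len 4
Longest length with ≤2 distinct: 6.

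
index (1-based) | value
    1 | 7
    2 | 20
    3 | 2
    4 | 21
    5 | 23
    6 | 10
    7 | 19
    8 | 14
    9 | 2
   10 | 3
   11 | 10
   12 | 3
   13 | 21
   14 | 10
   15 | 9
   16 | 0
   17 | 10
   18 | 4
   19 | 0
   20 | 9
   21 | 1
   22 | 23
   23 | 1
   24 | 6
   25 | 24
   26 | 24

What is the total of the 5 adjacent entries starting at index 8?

Elements at indices 8..12: 14, 2, 3, 10, 3
sum(14, 2, 3, 10, 3) = 32

32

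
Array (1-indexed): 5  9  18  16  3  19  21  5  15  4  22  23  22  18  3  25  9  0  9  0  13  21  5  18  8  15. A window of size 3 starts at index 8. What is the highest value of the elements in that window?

Elements at indices 8..10: 5, 15, 4
max(5, 15, 4) = 15

15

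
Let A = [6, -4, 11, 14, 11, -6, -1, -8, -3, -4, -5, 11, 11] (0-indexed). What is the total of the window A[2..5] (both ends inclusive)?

Elements at indices 2..5: 11, 14, 11, -6
sum(11, 14, 11, -6) = 30

30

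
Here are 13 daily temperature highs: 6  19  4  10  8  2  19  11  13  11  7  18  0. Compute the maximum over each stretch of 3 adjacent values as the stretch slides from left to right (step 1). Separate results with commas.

[6, 19, 4] → max 19
[19, 4, 10] → max 19
[4, 10, 8] → max 10
[10, 8, 2] → max 10
[8, 2, 19] → max 19
[2, 19, 11] → max 19
[19, 11, 13] → max 19
[11, 13, 11] → max 13
[13, 11, 7] → max 13
[11, 7, 18] → max 18
[7, 18, 0] → max 18

19, 19, 10, 10, 19, 19, 19, 13, 13, 18, 18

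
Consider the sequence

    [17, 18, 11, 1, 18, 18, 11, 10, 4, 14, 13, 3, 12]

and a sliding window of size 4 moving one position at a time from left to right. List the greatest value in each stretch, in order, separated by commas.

18, 18, 18, 18, 18, 18, 14, 14, 14, 14

[17, 18, 11, 1] → max 18
[18, 11, 1, 18] → max 18
[11, 1, 18, 18] → max 18
[1, 18, 18, 11] → max 18
[18, 18, 11, 10] → max 18
[18, 11, 10, 4] → max 18
[11, 10, 4, 14] → max 14
[10, 4, 14, 13] → max 14
[4, 14, 13, 3] → max 14
[14, 13, 3, 12] → max 14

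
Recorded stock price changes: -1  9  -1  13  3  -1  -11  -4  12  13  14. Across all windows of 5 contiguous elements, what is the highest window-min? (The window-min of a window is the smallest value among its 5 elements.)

-1

-1 9 -1 13 3 → min -1
9 -1 13 3 -1 → min -1
-1 13 3 -1 -11 → min -11
13 3 -1 -11 -4 → min -11
3 -1 -11 -4 12 → min -11
-1 -11 -4 12 13 → min -11
-11 -4 12 13 14 → min -11
Highest of these is -1.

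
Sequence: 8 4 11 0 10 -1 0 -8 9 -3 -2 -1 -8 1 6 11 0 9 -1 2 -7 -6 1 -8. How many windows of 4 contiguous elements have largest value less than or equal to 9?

12

8 4 11 0 → max 11
4 11 0 10 → max 11
11 0 10 -1 → max 11
0 10 -1 0 → max 10
10 -1 0 -8 → max 10
-1 0 -8 9 → max 9  ≤ 9 ✓
0 -8 9 -3 → max 9  ≤ 9 ✓
-8 9 -3 -2 → max 9  ≤ 9 ✓
9 -3 -2 -1 → max 9  ≤ 9 ✓
-3 -2 -1 -8 → max -1  ≤ 9 ✓
-2 -1 -8 1 → max 1  ≤ 9 ✓
-1 -8 1 6 → max 6  ≤ 9 ✓
-8 1 6 11 → max 11
1 6 11 0 → max 11
6 11 0 9 → max 11
11 0 9 -1 → max 11
0 9 -1 2 → max 9  ≤ 9 ✓
9 -1 2 -7 → max 9  ≤ 9 ✓
-1 2 -7 -6 → max 2  ≤ 9 ✓
2 -7 -6 1 → max 2  ≤ 9 ✓
-7 -6 1 -8 → max 1  ≤ 9 ✓
12 windows satisfy the condition.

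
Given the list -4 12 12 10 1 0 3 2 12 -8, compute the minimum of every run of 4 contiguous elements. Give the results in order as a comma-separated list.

-4 12 12 10 → min -4
12 12 10 1 → min 1
12 10 1 0 → min 0
10 1 0 3 → min 0
1 0 3 2 → min 0
0 3 2 12 → min 0
3 2 12 -8 → min -8

-4, 1, 0, 0, 0, 0, -8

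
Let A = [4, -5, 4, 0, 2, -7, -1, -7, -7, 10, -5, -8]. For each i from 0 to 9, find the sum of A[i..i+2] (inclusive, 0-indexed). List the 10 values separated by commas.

3, -1, 6, -5, -6, -15, -15, -4, -2, -3

4 -5 4 → sum 3
-5 4 0 → sum -1
4 0 2 → sum 6
0 2 -7 → sum -5
2 -7 -1 → sum -6
-7 -1 -7 → sum -15
-1 -7 -7 → sum -15
-7 -7 10 → sum -4
-7 10 -5 → sum -2
10 -5 -8 → sum -3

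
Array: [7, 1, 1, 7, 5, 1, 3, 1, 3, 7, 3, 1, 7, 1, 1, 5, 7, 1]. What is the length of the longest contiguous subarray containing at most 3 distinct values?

add 7: window [7] (1 distinct), len 1
add 1: window [7, 1] (2 distinct), len 2
add 1: window [7, 1, 1] (2 distinct), len 3
add 7: window [7, 1, 1, 7] (2 distinct), len 4
add 5: window [7, 1, 1, 7, 5] (3 distinct), len 5
add 1: window [7, 1, 1, 7, 5, 1] (3 distinct), len 6
add 3: window [5, 1, 3] (3 distinct), len 3
add 1: window [5, 1, 3, 1] (3 distinct), len 4
add 3: window [5, 1, 3, 1, 3] (3 distinct), len 5
add 7: window [1, 3, 1, 3, 7] (3 distinct), len 5
add 3: window [1, 3, 1, 3, 7, 3] (3 distinct), len 6
add 1: window [1, 3, 1, 3, 7, 3, 1] (3 distinct), len 7
add 7: window [1, 3, 1, 3, 7, 3, 1, 7] (3 distinct), len 8
add 1: window [1, 3, 1, 3, 7, 3, 1, 7, 1] (3 distinct), len 9
add 1: window [1, 3, 1, 3, 7, 3, 1, 7, 1, 1] (3 distinct), len 10
add 5: window [1, 7, 1, 1, 5] (3 distinct), len 5
add 7: window [1, 7, 1, 1, 5, 7] (3 distinct), len 6
add 1: window [1, 7, 1, 1, 5, 7, 1] (3 distinct), len 7
Longest length with ≤3 distinct: 10.

10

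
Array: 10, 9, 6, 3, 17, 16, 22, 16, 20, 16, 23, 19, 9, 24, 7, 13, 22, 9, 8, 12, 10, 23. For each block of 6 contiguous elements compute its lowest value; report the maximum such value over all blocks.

16

10 9 6 3 17 16 → min 3
9 6 3 17 16 22 → min 3
6 3 17 16 22 16 → min 3
3 17 16 22 16 20 → min 3
17 16 22 16 20 16 → min 16
16 22 16 20 16 23 → min 16
22 16 20 16 23 19 → min 16
16 20 16 23 19 9 → min 9
20 16 23 19 9 24 → min 9
16 23 19 9 24 7 → min 7
23 19 9 24 7 13 → min 7
19 9 24 7 13 22 → min 7
9 24 7 13 22 9 → min 7
24 7 13 22 9 8 → min 7
7 13 22 9 8 12 → min 7
13 22 9 8 12 10 → min 8
22 9 8 12 10 23 → min 8
Maximum of these is 16.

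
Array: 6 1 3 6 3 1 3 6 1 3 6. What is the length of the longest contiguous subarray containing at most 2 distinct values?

[6] 1 distinct, len 1
[6, 1] 2 distinct, len 2
[1, 3] 2 distinct, len 2
[3, 6] 2 distinct, len 2
[3, 6, 3] 2 distinct, len 3
[3, 1] 2 distinct, len 2
[3, 1, 3] 2 distinct, len 3
[3, 6] 2 distinct, len 2
[6, 1] 2 distinct, len 2
[1, 3] 2 distinct, len 2
[3, 6] 2 distinct, len 2
Longest length with ≤2 distinct: 3.

3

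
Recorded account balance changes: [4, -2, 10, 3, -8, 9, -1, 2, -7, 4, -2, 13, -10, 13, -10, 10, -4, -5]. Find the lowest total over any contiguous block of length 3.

-7

Window sums for each of the 16 positions:
[4, -2, 10] → sum 12
[-2, 10, 3] → sum 11
[10, 3, -8] → sum 5
[3, -8, 9] → sum 4
[-8, 9, -1] → sum 0
[9, -1, 2] → sum 10
[-1, 2, -7] → sum -6
[2, -7, 4] → sum -1
[-7, 4, -2] → sum -5
[4, -2, 13] → sum 15
[-2, 13, -10] → sum 1
[13, -10, 13] → sum 16
[-10, 13, -10] → sum -7
[13, -10, 10] → sum 13
[-10, 10, -4] → sum -4
[10, -4, -5] → sum 1
Lowest of these is -7.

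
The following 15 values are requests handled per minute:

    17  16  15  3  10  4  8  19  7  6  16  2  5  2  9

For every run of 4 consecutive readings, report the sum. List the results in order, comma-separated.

51, 44, 32, 25, 41, 38, 40, 48, 31, 29, 25, 18

Sliding a size-4 window across the 15 values:
[17, 16, 15, 3] → sum 51
[16, 15, 3, 10] → sum 44
[15, 3, 10, 4] → sum 32
[3, 10, 4, 8] → sum 25
[10, 4, 8, 19] → sum 41
[4, 8, 19, 7] → sum 38
[8, 19, 7, 6] → sum 40
[19, 7, 6, 16] → sum 48
[7, 6, 16, 2] → sum 31
[6, 16, 2, 5] → sum 29
[16, 2, 5, 2] → sum 25
[2, 5, 2, 9] → sum 18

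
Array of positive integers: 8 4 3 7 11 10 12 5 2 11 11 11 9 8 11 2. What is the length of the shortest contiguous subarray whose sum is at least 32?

3

add 8: running sum 8 < 32
add 4: running sum 12 < 32
add 3: running sum 15 < 32
add 7: running sum 22 < 32
add 11: shortest ending here [8, 4, 3, 7, 11] sum 33, len 5
add 10: shortest ending here [4, 3, 7, 11, 10] sum 35, len 5
add 12: shortest ending here [11, 10, 12] sum 33, len 3
add 5: shortest ending here [11, 10, 12, 5] sum 38, len 4
add 2: shortest ending here [11, 10, 12, 5, 2] sum 40, len 5
add 11: shortest ending here [10, 12, 5, 2, 11] sum 40, len 5
add 11: shortest ending here [12, 5, 2, 11, 11] sum 41, len 5
add 11: shortest ending here [11, 11, 11] sum 33, len 3
add 9: shortest ending here [11, 11, 11, 9] sum 42, len 4
add 8: shortest ending here [11, 11, 9, 8] sum 39, len 4
add 11: shortest ending here [11, 9, 8, 11] sum 39, len 4
add 2: shortest ending here [11, 9, 8, 11, 2] sum 41, len 5
Shortest qualifying length: 3.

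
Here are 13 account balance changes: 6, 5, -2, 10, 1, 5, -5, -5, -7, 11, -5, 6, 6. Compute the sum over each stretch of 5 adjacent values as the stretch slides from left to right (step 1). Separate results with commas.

20, 19, 9, 6, -11, -1, -11, 0, 11

[6, 5, -2, 10, 1] → sum 20
[5, -2, 10, 1, 5] → sum 19
[-2, 10, 1, 5, -5] → sum 9
[10, 1, 5, -5, -5] → sum 6
[1, 5, -5, -5, -7] → sum -11
[5, -5, -5, -7, 11] → sum -1
[-5, -5, -7, 11, -5] → sum -11
[-5, -7, 11, -5, 6] → sum 0
[-7, 11, -5, 6, 6] → sum 11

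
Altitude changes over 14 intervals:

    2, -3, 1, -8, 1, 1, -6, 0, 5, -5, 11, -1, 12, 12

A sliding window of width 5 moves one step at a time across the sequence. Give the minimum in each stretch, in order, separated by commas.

[2, -3, 1, -8, 1] → min -8
[-3, 1, -8, 1, 1] → min -8
[1, -8, 1, 1, -6] → min -8
[-8, 1, 1, -6, 0] → min -8
[1, 1, -6, 0, 5] → min -6
[1, -6, 0, 5, -5] → min -6
[-6, 0, 5, -5, 11] → min -6
[0, 5, -5, 11, -1] → min -5
[5, -5, 11, -1, 12] → min -5
[-5, 11, -1, 12, 12] → min -5

-8, -8, -8, -8, -6, -6, -6, -5, -5, -5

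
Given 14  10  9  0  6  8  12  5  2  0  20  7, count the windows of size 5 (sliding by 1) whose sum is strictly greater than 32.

6

[14, 10, 9, 0, 6] → sum 39  > 32 ✓
[10, 9, 0, 6, 8] → sum 33  > 32 ✓
[9, 0, 6, 8, 12] → sum 35  > 32 ✓
[0, 6, 8, 12, 5] → sum 31
[6, 8, 12, 5, 2] → sum 33  > 32 ✓
[8, 12, 5, 2, 0] → sum 27
[12, 5, 2, 0, 20] → sum 39  > 32 ✓
[5, 2, 0, 20, 7] → sum 34  > 32 ✓
6 windows satisfy the condition.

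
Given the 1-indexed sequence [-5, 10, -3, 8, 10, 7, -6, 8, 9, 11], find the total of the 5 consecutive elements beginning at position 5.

Elements at indices 5..9: 10, 7, -6, 8, 9
sum(10, 7, -6, 8, 9) = 28

28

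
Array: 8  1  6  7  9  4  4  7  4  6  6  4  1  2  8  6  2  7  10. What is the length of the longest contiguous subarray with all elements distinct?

[8] len 1
[8, 1] len 2
[8, 1, 6] len 3
[8, 1, 6, 7] len 4
[8, 1, 6, 7, 9] len 5
[8, 1, 6, 7, 9, 4] len 6
[4] len 1
[4, 7] len 2
[7, 4] len 2
[7, 4, 6] len 3
[6] len 1
[6, 4] len 2
[6, 4, 1] len 3
[6, 4, 1, 2] len 4
[6, 4, 1, 2, 8] len 5
[4, 1, 2, 8, 6] len 5
[8, 6, 2] len 3
[8, 6, 2, 7] len 4
[8, 6, 2, 7, 10] len 5
Longest all-distinct length: 6.

6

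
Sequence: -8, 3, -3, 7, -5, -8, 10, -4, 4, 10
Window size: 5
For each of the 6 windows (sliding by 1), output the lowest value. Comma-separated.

(-8, 3, -3, 7, -5) → min -8
(3, -3, 7, -5, -8) → min -8
(-3, 7, -5, -8, 10) → min -8
(7, -5, -8, 10, -4) → min -8
(-5, -8, 10, -4, 4) → min -8
(-8, 10, -4, 4, 10) → min -8

-8, -8, -8, -8, -8, -8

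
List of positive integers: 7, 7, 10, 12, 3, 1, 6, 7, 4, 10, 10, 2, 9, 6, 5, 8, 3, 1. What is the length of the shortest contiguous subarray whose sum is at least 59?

Extend right; whenever the sum reaches 59, record the length and shrink from the left:
add 7: running sum 7 < 59
add 7: running sum 14 < 59
add 10: running sum 24 < 59
add 12: running sum 36 < 59
add 3: running sum 39 < 59
add 1: running sum 40 < 59
add 6: running sum 46 < 59
add 7: running sum 53 < 59
add 4: running sum 57 < 59
end 9: [7, 10, 12, 3, 1, 6, 7, 4, 10] sum 60, len 9
end 10: [10, 12, 3, 1, 6, 7, 4, 10, 10] sum 63, len 9
end 11: [10, 12, 3, 1, 6, 7, 4, 10, 10, 2] sum 65, len 10
end 12: [12, 3, 1, 6, 7, 4, 10, 10, 2, 9] sum 64, len 10
end 13: [12, 3, 1, 6, 7, 4, 10, 10, 2, 9, 6] sum 70, len 11
end 14: [6, 7, 4, 10, 10, 2, 9, 6, 5] sum 59, len 9
end 15: [7, 4, 10, 10, 2, 9, 6, 5, 8] sum 61, len 9
end 16: [7, 4, 10, 10, 2, 9, 6, 5, 8, 3] sum 64, len 10
end 17: [7, 4, 10, 10, 2, 9, 6, 5, 8, 3, 1] sum 65, len 11
Shortest qualifying length: 9.

9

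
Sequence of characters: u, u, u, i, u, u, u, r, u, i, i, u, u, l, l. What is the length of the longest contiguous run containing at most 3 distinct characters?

13

Extend right; when distinct count exceeds 3, shrink from the left:
[u] 1 distinct, len 1
[u, u] 1 distinct, len 2
[u, u, u] 1 distinct, len 3
[u, u, u, i] 2 distinct, len 4
[u, u, u, i, u] 2 distinct, len 5
[u, u, u, i, u, u] 2 distinct, len 6
[u, u, u, i, u, u, u] 2 distinct, len 7
[u, u, u, i, u, u, u, r] 3 distinct, len 8
[u, u, u, i, u, u, u, r, u] 3 distinct, len 9
[u, u, u, i, u, u, u, r, u, i] 3 distinct, len 10
[u, u, u, i, u, u, u, r, u, i, i] 3 distinct, len 11
[u, u, u, i, u, u, u, r, u, i, i, u] 3 distinct, len 12
[u, u, u, i, u, u, u, r, u, i, i, u, u] 3 distinct, len 13
[u, i, i, u, u, l] 3 distinct, len 6
[u, i, i, u, u, l, l] 3 distinct, len 7
Longest length with ≤3 distinct: 13.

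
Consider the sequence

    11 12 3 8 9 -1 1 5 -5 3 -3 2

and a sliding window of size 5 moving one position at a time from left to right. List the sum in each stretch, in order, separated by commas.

43, 31, 20, 22, 9, 3, 1, 2

Sliding a size-5 window across the 12 values:
(11, 12, 3, 8, 9) → sum 43
(12, 3, 8, 9, -1) → sum 31
(3, 8, 9, -1, 1) → sum 20
(8, 9, -1, 1, 5) → sum 22
(9, -1, 1, 5, -5) → sum 9
(-1, 1, 5, -5, 3) → sum 3
(1, 5, -5, 3, -3) → sum 1
(5, -5, 3, -3, 2) → sum 2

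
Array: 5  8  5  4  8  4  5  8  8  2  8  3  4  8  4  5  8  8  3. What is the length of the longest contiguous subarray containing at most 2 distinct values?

4

Extend right; when distinct count exceeds 2, shrink from the left:
add 5: window [5] (1 distinct), len 1
add 8: window [5, 8] (2 distinct), len 2
add 5: window [5, 8, 5] (2 distinct), len 3
add 4: window [5, 4] (2 distinct), len 2
add 8: window [4, 8] (2 distinct), len 2
add 4: window [4, 8, 4] (2 distinct), len 3
add 5: window [4, 5] (2 distinct), len 2
add 8: window [5, 8] (2 distinct), len 2
add 8: window [5, 8, 8] (2 distinct), len 3
add 2: window [8, 8, 2] (2 distinct), len 3
add 8: window [8, 8, 2, 8] (2 distinct), len 4
add 3: window [8, 3] (2 distinct), len 2
add 4: window [3, 4] (2 distinct), len 2
add 8: window [4, 8] (2 distinct), len 2
add 4: window [4, 8, 4] (2 distinct), len 3
add 5: window [4, 5] (2 distinct), len 2
add 8: window [5, 8] (2 distinct), len 2
add 8: window [5, 8, 8] (2 distinct), len 3
add 3: window [8, 8, 3] (2 distinct), len 3
Longest length with ≤2 distinct: 4.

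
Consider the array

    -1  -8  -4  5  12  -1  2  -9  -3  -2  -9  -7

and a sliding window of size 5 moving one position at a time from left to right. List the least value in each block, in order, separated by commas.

-8, -8, -4, -9, -9, -9, -9, -9

Sliding a size-5 window across the 12 values:
(-1, -8, -4, 5, 12) → min -8
(-8, -4, 5, 12, -1) → min -8
(-4, 5, 12, -1, 2) → min -4
(5, 12, -1, 2, -9) → min -9
(12, -1, 2, -9, -3) → min -9
(-1, 2, -9, -3, -2) → min -9
(2, -9, -3, -2, -9) → min -9
(-9, -3, -2, -9, -7) → min -9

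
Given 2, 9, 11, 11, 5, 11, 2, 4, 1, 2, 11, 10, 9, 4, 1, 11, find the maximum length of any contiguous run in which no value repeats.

6

[2] len 1
[2, 9] len 2
[2, 9, 11] len 3
[11] len 1
[11, 5] len 2
[5, 11] len 2
[5, 11, 2] len 3
[5, 11, 2, 4] len 4
[5, 11, 2, 4, 1] len 5
[4, 1, 2] len 3
[4, 1, 2, 11] len 4
[4, 1, 2, 11, 10] len 5
[4, 1, 2, 11, 10, 9] len 6
[1, 2, 11, 10, 9, 4] len 6
[2, 11, 10, 9, 4, 1] len 6
[10, 9, 4, 1, 11] len 5
Longest all-distinct length: 6.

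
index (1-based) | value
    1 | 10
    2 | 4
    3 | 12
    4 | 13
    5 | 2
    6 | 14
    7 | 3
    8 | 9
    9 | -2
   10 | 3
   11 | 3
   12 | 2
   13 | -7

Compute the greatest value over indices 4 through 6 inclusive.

Elements at indices 4..6: 13, 2, 14
max(13, 2, 14) = 14

14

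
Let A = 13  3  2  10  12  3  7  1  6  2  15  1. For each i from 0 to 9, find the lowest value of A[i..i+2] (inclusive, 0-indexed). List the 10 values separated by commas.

Sliding a size-3 window across the 12 values:
13 3 2 → min 2
3 2 10 → min 2
2 10 12 → min 2
10 12 3 → min 3
12 3 7 → min 3
3 7 1 → min 1
7 1 6 → min 1
1 6 2 → min 1
6 2 15 → min 2
2 15 1 → min 1

2, 2, 2, 3, 3, 1, 1, 1, 2, 1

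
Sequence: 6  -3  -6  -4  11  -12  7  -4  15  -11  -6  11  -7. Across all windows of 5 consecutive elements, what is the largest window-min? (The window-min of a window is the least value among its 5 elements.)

-6

[6, -3, -6, -4, 11] → min -6
[-3, -6, -4, 11, -12] → min -12
[-6, -4, 11, -12, 7] → min -12
[-4, 11, -12, 7, -4] → min -12
[11, -12, 7, -4, 15] → min -12
[-12, 7, -4, 15, -11] → min -12
[7, -4, 15, -11, -6] → min -11
[-4, 15, -11, -6, 11] → min -11
[15, -11, -6, 11, -7] → min -11
Largest of these is -6.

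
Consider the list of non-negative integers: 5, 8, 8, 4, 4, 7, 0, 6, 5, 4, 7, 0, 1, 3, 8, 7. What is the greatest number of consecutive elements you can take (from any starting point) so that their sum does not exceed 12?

4

[5] sum 5 len 1
[8] sum 8 len 1
[8] sum 8 len 1
[8, 4] sum 12 len 2
[4, 4] sum 8 len 2
[4, 7] sum 11 len 2
[4, 7, 0] sum 11 len 3
[0, 6] sum 6 len 2
[0, 6, 5] sum 11 len 3
[5, 4] sum 9 len 2
[4, 7] sum 11 len 2
[4, 7, 0] sum 11 len 3
[4, 7, 0, 1] sum 12 len 4
[7, 0, 1, 3] sum 11 len 4
[0, 1, 3, 8] sum 12 len 4
[7] sum 7 len 1
Longest length seen: 4.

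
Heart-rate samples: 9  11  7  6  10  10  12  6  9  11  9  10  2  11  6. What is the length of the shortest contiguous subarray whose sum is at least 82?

Extend right; whenever the sum reaches 82, record the length and shrink from the left:
add 9: running sum 9 < 82
add 11: running sum 20 < 82
add 7: running sum 27 < 82
add 6: running sum 33 < 82
add 10: running sum 43 < 82
add 10: running sum 53 < 82
add 12: running sum 65 < 82
add 6: running sum 71 < 82
add 9: running sum 80 < 82
add 11: shortest ending here [11, 7, 6, 10, 10, 12, 6, 9, 11] sum 82, len 9
add 9: shortest ending here [11, 7, 6, 10, 10, 12, 6, 9, 11, 9] sum 91, len 10
add 10: shortest ending here [6, 10, 10, 12, 6, 9, 11, 9, 10] sum 83, len 9
add 2: shortest ending here [6, 10, 10, 12, 6, 9, 11, 9, 10, 2] sum 85, len 10
add 11: shortest ending here [10, 10, 12, 6, 9, 11, 9, 10, 2, 11] sum 90, len 10
add 6: shortest ending here [10, 12, 6, 9, 11, 9, 10, 2, 11, 6] sum 86, len 10
Shortest qualifying length: 9.

9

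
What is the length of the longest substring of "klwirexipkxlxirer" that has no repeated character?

add k: [k] len 1
add l: [k, l] len 2
add w: [k, l, w] len 3
add i: [k, l, w, i] len 4
add r: [k, l, w, i, r] len 5
add e: [k, l, w, i, r, e] len 6
add x: [k, l, w, i, r, e, x] len 7
add i (repeat i, move left end past it): [r, e, x, i] len 4
add p: [r, e, x, i, p] len 5
add k: [r, e, x, i, p, k] len 6
add x (repeat x, move left end past it): [i, p, k, x] len 4
add l: [i, p, k, x, l] len 5
add x (repeat x, move left end past it): [l, x] len 2
add i: [l, x, i] len 3
add r: [l, x, i, r] len 4
add e: [l, x, i, r, e] len 5
add r (repeat r, move left end past it): [e, r] len 2
Longest all-distinct length: 7.

7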